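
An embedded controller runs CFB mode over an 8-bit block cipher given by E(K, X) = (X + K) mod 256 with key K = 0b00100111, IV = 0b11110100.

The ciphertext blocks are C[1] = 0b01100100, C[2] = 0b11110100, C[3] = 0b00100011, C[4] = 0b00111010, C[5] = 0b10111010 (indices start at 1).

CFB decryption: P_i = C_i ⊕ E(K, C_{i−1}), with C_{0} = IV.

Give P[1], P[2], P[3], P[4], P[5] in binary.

P[1]: E(K, 0b11110100) = 0b00011011; 0b01100100 ⊕ 0b00011011 = 0b01111111.
P[2]: E(K, 0b01100100) = 0b10001011; 0b11110100 ⊕ 0b10001011 = 0b01111111.
P[3]: E(K, 0b11110100) = 0b00011011; 0b00100011 ⊕ 0b00011011 = 0b00111000.
P[4]: E(K, 0b00100011) = 0b01001010; 0b00111010 ⊕ 0b01001010 = 0b01110000.
P[5]: E(K, 0b00111010) = 0b01100001; 0b10111010 ⊕ 0b01100001 = 0b11011011.

P[1] = 0b01111111, P[2] = 0b01111111, P[3] = 0b00111000, P[4] = 0b01110000, P[5] = 0b11011011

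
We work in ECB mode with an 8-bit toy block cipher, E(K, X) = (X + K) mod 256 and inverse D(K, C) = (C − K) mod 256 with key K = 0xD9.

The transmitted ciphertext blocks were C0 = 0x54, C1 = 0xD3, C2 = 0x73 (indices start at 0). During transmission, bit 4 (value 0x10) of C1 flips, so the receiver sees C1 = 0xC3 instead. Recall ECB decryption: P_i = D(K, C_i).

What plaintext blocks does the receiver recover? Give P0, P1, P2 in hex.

P0 = 0x7B, P1 = 0xEA, P2 = 0x9A

Only C1 changed, to 0xC3. In ECB, a change in C_i affects only P_i. Decrypting the received ciphertext:
P0: D(K, 0x54) = 0x7B.
P1: D(K, 0xC3) = 0xEA.
P2: D(K, 0x73) = 0x9A.
Blocks that differ from the original plaintext: P1.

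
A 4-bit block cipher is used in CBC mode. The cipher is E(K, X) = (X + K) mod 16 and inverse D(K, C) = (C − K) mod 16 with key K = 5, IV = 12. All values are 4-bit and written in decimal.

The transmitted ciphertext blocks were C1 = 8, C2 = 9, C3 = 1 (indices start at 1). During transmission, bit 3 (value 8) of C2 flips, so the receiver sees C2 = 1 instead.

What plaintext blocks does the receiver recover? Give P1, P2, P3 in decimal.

P1 = 15, P2 = 4, P3 = 13

CBC decryption: P_i = D(K, C_i) ⊕ C_{i−1}, with C_{0} = IV.
Only C2 changed, to 1. In CBC, a change in C_i garbles P_i and flips the same bit in P_{i+1}. Decrypting the received ciphertext:
P1: D(K, 8) = 3; 3 ⊕ 12 = 15.
P2: D(K, 1) = 12; 12 ⊕ 8 = 4.
P3: D(K, 1) = 12; 12 ⊕ 1 = 13.
Blocks that differ from the original plaintext: P2, P3.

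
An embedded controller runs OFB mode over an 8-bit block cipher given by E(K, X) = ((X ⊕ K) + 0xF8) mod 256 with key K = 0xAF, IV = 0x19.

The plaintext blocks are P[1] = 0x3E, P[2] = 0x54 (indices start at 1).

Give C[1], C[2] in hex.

OFB encryption: S_i = E(K, S_{i−1}) with S_{0} = IV; C_i = P_i ⊕ S_i.
C[1]: S = E(K, 0x19) = 0xAE; 0x3E ⊕ 0xAE = 0x90.
C[2]: S = E(K, 0xAE) = 0xF9; 0x54 ⊕ 0xF9 = 0xAD.

C[1] = 0x90, C[2] = 0xAD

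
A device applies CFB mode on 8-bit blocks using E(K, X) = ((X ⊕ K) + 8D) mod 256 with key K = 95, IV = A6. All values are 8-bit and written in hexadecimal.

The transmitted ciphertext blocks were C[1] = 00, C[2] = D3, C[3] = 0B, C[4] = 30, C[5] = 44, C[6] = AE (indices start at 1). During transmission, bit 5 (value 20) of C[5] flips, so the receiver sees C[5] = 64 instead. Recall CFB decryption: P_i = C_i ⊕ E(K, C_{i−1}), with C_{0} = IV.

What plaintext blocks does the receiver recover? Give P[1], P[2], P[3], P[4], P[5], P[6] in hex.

Only C[5] changed, to 64. In CFB, a change in C_i flips the same bit in P_i and garbles P_{i+1}. Decrypting the received ciphertext:
P[1]: E(K, A6) = C0; 00 ⊕ C0 = C0.
P[2]: E(K, 00) = 22; D3 ⊕ 22 = F1.
P[3]: E(K, D3) = D3; 0B ⊕ D3 = D8.
P[4]: E(K, 0B) = 2B; 30 ⊕ 2B = 1B.
P[5]: E(K, 30) = 32; 64 ⊕ 32 = 56.
P[6]: E(K, 64) = 7E; AE ⊕ 7E = D0.
Blocks that differ from the original plaintext: P[5], P[6].

P[1] = C0, P[2] = F1, P[3] = D8, P[4] = 1B, P[5] = 56, P[6] = D0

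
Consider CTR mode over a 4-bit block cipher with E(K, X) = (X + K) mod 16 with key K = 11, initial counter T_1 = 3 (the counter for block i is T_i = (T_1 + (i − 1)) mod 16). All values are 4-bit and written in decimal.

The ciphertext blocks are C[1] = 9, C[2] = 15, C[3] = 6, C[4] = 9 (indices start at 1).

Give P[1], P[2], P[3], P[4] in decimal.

P[1] = 7, P[2] = 0, P[3] = 6, P[4] = 8

CTR decryption: S_i = E(K, T_i) where T_i is the counter for block i; P_i = C_i ⊕ S_i.
P[1]: T = 3, S = E(K, T) = 14; 9 ⊕ 14 = 7.
P[2]: T = 4, S = E(K, T) = 15; 15 ⊕ 15 = 0.
P[3]: T = 5, S = E(K, T) = 0; 6 ⊕ 0 = 6.
P[4]: T = 6, S = E(K, T) = 1; 9 ⊕ 1 = 8.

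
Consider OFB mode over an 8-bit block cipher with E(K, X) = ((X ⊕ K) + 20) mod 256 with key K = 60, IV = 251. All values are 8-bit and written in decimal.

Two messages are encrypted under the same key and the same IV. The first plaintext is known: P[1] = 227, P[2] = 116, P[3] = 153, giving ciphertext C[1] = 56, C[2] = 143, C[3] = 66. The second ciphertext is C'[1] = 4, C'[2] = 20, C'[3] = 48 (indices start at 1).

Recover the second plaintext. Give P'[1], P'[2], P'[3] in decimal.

P'[1] = 223, P'[2] = 239, P'[3] = 235

In OFB with a reused IV, both messages share the same keystream S_i, so C_i ⊕ C'_i = P_i ⊕ P'_i and thus P'_i = P_i ⊕ C_i ⊕ C'_i.
P'[1]: 227 ⊕ 56 ⊕ 4 = 223.
P'[2]: 116 ⊕ 143 ⊕ 20 = 239.
P'[3]: 153 ⊕ 66 ⊕ 48 = 235.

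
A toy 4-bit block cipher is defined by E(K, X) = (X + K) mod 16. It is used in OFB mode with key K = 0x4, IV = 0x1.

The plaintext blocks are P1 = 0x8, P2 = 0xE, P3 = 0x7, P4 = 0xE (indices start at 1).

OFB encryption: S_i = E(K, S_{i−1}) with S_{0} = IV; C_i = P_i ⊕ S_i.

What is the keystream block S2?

0x9

C1: S = E(K, 0x1) = 0x5; 0x8 ⊕ 0x5 = 0xD.
C2: S = E(K, 0x5) = 0x9; 0xE ⊕ 0x9 = 0x7.
So S2 = 0x9.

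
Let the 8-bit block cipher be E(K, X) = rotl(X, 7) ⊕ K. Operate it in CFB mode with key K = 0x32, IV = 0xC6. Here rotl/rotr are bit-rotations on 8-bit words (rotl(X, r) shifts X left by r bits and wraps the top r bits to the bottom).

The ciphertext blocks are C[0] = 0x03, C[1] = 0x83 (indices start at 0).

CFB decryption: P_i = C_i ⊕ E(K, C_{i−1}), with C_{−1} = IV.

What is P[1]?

P[1] = 0x30

P[1]: E(K, 0x03) = 0xB3; 0x83 ⊕ 0xB3 = 0x30.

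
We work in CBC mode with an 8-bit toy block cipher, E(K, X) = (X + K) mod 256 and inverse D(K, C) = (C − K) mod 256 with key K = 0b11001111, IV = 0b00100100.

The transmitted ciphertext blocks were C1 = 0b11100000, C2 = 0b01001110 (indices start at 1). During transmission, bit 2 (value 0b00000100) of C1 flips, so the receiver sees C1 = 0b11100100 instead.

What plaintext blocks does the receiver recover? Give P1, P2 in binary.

CBC decryption: P_i = D(K, C_i) ⊕ C_{i−1}, with C_{0} = IV.
Only C1 changed, to 0b11100100. In CBC, a change in C_i garbles P_i and flips the same bit in P_{i+1}. Decrypting the received ciphertext:
P1: D(K, 0b11100100) = 0b00010101; 0b00010101 ⊕ 0b00100100 = 0b00110001.
P2: D(K, 0b01001110) = 0b01111111; 0b01111111 ⊕ 0b11100100 = 0b10011011.
Blocks that differ from the original plaintext: P1, P2.

P1 = 0b00110001, P2 = 0b10011011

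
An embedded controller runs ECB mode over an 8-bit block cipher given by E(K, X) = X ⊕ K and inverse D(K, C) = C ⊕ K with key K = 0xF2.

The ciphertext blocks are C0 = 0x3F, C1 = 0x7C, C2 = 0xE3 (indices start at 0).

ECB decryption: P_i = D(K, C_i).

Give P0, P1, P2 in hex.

P0 = 0xCD, P1 = 0x8E, P2 = 0x11

P0: D(K, 0x3F) = 0xCD.
P1: D(K, 0x7C) = 0x8E.
P2: D(K, 0xE3) = 0x11.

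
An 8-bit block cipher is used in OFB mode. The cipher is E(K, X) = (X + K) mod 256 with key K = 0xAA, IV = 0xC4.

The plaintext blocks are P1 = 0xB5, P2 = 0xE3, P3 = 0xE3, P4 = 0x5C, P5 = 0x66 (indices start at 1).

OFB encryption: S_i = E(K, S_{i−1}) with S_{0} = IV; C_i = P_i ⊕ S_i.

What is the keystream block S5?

C1: S = E(K, 0xC4) = 0x6E; 0xB5 ⊕ 0x6E = 0xDB.
C2: S = E(K, 0x6E) = 0x18; 0xE3 ⊕ 0x18 = 0xFB.
C3: S = E(K, 0x18) = 0xC2; 0xE3 ⊕ 0xC2 = 0x21.
C4: S = E(K, 0xC2) = 0x6C; 0x5C ⊕ 0x6C = 0x30.
C5: S = E(K, 0x6C) = 0x16; 0x66 ⊕ 0x16 = 0x70.
So S5 = 0x16.

0x16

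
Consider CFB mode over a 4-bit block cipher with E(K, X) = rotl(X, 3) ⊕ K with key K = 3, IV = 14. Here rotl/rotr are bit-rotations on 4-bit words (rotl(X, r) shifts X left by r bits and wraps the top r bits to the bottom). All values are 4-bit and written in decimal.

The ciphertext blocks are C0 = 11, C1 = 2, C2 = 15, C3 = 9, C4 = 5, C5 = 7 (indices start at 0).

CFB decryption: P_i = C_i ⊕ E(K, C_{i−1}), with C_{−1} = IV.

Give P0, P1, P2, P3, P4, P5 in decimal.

P0 = 15, P1 = 12, P2 = 13, P3 = 5, P4 = 10, P5 = 14

P0: E(K, 14) = 4; 11 ⊕ 4 = 15.
P1: E(K, 11) = 14; 2 ⊕ 14 = 12.
P2: E(K, 2) = 2; 15 ⊕ 2 = 13.
P3: E(K, 15) = 12; 9 ⊕ 12 = 5.
P4: E(K, 9) = 15; 5 ⊕ 15 = 10.
P5: E(K, 5) = 9; 7 ⊕ 9 = 14.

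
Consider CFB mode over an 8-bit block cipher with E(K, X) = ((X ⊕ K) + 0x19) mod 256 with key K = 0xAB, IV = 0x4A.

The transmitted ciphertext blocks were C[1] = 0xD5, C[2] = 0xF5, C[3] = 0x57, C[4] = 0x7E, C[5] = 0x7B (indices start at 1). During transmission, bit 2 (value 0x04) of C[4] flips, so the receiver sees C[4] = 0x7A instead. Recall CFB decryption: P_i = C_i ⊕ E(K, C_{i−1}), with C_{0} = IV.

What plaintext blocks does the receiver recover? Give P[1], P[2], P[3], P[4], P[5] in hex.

P[1] = 0x2F, P[2] = 0x62, P[3] = 0x20, P[4] = 0x6F, P[5] = 0x91

Only C[4] changed, to 0x7A. In CFB, a change in C_i flips the same bit in P_i and garbles P_{i+1}. Decrypting the received ciphertext:
P[1]: E(K, 0x4A) = 0xFA; 0xD5 ⊕ 0xFA = 0x2F.
P[2]: E(K, 0xD5) = 0x97; 0xF5 ⊕ 0x97 = 0x62.
P[3]: E(K, 0xF5) = 0x77; 0x57 ⊕ 0x77 = 0x20.
P[4]: E(K, 0x57) = 0x15; 0x7A ⊕ 0x15 = 0x6F.
P[5]: E(K, 0x7A) = 0xEA; 0x7B ⊕ 0xEA = 0x91.
Blocks that differ from the original plaintext: P[4], P[5].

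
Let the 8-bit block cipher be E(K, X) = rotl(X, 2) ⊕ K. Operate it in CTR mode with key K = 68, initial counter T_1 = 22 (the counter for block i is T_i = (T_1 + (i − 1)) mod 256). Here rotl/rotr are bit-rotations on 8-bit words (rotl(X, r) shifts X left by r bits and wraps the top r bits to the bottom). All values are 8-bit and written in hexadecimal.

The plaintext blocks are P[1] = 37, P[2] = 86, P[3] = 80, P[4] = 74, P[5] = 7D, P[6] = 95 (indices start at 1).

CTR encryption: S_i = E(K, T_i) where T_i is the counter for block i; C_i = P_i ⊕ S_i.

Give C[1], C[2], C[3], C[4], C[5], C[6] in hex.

C[1]: T = 22, S = E(K, T) = E0; 37 ⊕ E0 = D7.
C[2]: T = 23, S = E(K, T) = E4; 86 ⊕ E4 = 62.
C[3]: T = 24, S = E(K, T) = F8; 80 ⊕ F8 = 78.
C[4]: T = 25, S = E(K, T) = FC; 74 ⊕ FC = 88.
C[5]: T = 26, S = E(K, T) = F0; 7D ⊕ F0 = 8D.
C[6]: T = 27, S = E(K, T) = F4; 95 ⊕ F4 = 61.

C[1] = D7, C[2] = 62, C[3] = 78, C[4] = 88, C[5] = 8D, C[6] = 61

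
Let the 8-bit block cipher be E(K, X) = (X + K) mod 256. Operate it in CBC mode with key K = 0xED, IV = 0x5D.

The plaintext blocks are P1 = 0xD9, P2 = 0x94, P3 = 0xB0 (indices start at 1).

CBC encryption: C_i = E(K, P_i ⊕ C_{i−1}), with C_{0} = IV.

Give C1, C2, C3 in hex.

C1 = 0x71, C2 = 0xD2, C3 = 0x4F

C1: P1 ⊕ 0x5D = 0x84; E(K, 0x84) = 0x71.
C2: P2 ⊕ 0x71 = 0xE5; E(K, 0xE5) = 0xD2.
C3: P3 ⊕ 0xD2 = 0x62; E(K, 0x62) = 0x4F.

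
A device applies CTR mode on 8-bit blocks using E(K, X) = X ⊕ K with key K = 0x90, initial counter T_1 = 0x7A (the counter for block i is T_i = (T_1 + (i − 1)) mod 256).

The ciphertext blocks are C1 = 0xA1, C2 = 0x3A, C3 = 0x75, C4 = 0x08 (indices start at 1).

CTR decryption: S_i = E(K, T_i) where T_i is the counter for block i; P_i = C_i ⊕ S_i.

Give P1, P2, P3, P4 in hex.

P1 = 0x4B, P2 = 0xD1, P3 = 0x99, P4 = 0xE5

P1: T = 0x7A, S = E(K, T) = 0xEA; 0xA1 ⊕ 0xEA = 0x4B.
P2: T = 0x7B, S = E(K, T) = 0xEB; 0x3A ⊕ 0xEB = 0xD1.
P3: T = 0x7C, S = E(K, T) = 0xEC; 0x75 ⊕ 0xEC = 0x99.
P4: T = 0x7D, S = E(K, T) = 0xED; 0x08 ⊕ 0xED = 0xE5.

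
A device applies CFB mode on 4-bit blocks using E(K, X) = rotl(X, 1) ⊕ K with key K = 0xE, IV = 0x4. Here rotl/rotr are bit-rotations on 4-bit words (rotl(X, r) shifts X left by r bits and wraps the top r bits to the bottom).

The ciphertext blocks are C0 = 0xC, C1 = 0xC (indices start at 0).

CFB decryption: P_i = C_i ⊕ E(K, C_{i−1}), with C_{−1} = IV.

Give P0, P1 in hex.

P0: E(K, 0x4) = 0x6; 0xC ⊕ 0x6 = 0xA.
P1: E(K, 0xC) = 0x7; 0xC ⊕ 0x7 = 0xB.

P0 = 0xA, P1 = 0xB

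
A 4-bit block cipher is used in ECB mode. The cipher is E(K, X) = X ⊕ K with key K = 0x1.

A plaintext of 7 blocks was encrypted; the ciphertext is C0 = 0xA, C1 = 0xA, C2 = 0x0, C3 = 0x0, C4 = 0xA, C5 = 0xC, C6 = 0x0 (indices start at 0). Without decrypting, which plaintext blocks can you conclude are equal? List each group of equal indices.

ECB encrypts each block independently with the same key, so equal ciphertext blocks imply equal plaintext blocks.
C0 = C1 = C4 = 0xA, so P0 = P1 = P4.
C2 = C3 = C6 = 0x0, so P2 = P3 = P6.

P0 = P1 = P4; P2 = P3 = P6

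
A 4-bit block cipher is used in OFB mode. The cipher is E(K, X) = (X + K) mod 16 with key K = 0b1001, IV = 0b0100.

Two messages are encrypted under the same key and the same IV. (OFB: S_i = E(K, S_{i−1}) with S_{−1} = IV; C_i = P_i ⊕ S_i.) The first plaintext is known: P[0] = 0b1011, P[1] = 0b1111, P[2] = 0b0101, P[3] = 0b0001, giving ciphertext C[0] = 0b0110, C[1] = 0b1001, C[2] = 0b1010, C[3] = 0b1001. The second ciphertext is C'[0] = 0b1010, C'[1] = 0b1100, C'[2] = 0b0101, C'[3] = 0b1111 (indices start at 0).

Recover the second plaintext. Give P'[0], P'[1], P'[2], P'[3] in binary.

In OFB with a reused IV, both messages share the same keystream S_i, so C_i ⊕ C'_i = P_i ⊕ P'_i and thus P'_i = P_i ⊕ C_i ⊕ C'_i.
P'[0]: 0b1011 ⊕ 0b0110 ⊕ 0b1010 = 0b0111.
P'[1]: 0b1111 ⊕ 0b1001 ⊕ 0b1100 = 0b1010.
P'[2]: 0b0101 ⊕ 0b1010 ⊕ 0b0101 = 0b1010.
P'[3]: 0b0001 ⊕ 0b1001 ⊕ 0b1111 = 0b0111.

P'[0] = 0b0111, P'[1] = 0b1010, P'[2] = 0b1010, P'[3] = 0b0111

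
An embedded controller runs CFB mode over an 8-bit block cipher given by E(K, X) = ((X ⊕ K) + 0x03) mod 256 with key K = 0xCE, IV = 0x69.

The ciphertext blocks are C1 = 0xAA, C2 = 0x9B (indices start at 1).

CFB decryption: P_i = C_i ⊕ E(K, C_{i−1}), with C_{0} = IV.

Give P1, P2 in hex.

P1 = 0x00, P2 = 0xFC

P1: E(K, 0x69) = 0xAA; 0xAA ⊕ 0xAA = 0x00.
P2: E(K, 0xAA) = 0x67; 0x9B ⊕ 0x67 = 0xFC.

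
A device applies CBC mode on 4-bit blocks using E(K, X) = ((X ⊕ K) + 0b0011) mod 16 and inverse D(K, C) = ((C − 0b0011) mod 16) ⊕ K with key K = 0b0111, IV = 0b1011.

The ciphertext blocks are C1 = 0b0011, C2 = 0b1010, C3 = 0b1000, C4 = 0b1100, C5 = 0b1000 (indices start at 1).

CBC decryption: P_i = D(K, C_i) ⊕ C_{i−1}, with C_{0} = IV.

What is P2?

P2 = 0b0011

P2: D(K, 0b1010) = 0b0000; 0b0000 ⊕ 0b0011 = 0b0011.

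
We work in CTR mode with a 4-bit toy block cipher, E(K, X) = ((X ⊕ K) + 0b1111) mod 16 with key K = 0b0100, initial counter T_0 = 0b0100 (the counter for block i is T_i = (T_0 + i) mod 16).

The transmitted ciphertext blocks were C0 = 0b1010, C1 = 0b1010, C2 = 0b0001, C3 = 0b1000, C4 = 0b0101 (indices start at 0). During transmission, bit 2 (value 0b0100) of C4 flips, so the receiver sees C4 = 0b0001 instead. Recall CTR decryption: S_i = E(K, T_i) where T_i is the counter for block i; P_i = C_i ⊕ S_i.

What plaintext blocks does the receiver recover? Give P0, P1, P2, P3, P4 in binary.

Only C4 changed, to 0b0001. In CTR, a change in C_i flips the same bit in P_i only; the keystream is unaffected. Decrypting the received ciphertext:
P0: T = 0b0100, S = E(K, T) = 0b1111; 0b1010 ⊕ 0b1111 = 0b0101.
P1: T = 0b0101, S = E(K, T) = 0b0000; 0b1010 ⊕ 0b0000 = 0b1010.
P2: T = 0b0110, S = E(K, T) = 0b0001; 0b0001 ⊕ 0b0001 = 0b0000.
P3: T = 0b0111, S = E(K, T) = 0b0010; 0b1000 ⊕ 0b0010 = 0b1010.
P4: T = 0b1000, S = E(K, T) = 0b1011; 0b0001 ⊕ 0b1011 = 0b1010.
Blocks that differ from the original plaintext: P4.

P0 = 0b0101, P1 = 0b1010, P2 = 0b0000, P3 = 0b1010, P4 = 0b1010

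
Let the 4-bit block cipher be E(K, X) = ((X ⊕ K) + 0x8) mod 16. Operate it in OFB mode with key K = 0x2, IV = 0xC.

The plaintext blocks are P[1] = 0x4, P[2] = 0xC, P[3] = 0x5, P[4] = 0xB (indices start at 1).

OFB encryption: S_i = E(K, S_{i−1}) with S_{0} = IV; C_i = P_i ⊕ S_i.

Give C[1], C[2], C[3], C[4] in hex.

C[1]: S = E(K, 0xC) = 0x6; 0x4 ⊕ 0x6 = 0x2.
C[2]: S = E(K, 0x6) = 0xC; 0xC ⊕ 0xC = 0x0.
C[3]: S = E(K, 0xC) = 0x6; 0x5 ⊕ 0x6 = 0x3.
C[4]: S = E(K, 0x6) = 0xC; 0xB ⊕ 0xC = 0x7.

C[1] = 0x2, C[2] = 0x0, C[3] = 0x3, C[4] = 0x7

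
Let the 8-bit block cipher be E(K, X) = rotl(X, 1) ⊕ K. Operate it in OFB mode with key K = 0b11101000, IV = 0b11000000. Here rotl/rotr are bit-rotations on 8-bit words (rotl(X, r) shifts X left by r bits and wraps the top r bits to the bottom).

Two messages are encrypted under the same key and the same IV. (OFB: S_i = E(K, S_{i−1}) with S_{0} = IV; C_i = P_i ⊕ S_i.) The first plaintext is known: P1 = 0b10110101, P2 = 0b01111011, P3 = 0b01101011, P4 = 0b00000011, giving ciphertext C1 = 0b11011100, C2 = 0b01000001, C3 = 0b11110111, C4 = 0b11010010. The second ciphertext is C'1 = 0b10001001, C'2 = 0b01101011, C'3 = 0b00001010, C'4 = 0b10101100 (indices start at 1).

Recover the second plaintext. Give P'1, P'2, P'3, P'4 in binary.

P'1 = 0b11100000, P'2 = 0b01010001, P'3 = 0b10010110, P'4 = 0b01111101

In OFB with a reused IV, both messages share the same keystream S_i, so C_i ⊕ C'_i = P_i ⊕ P'_i and thus P'_i = P_i ⊕ C_i ⊕ C'_i.
P'1: 0b10110101 ⊕ 0b11011100 ⊕ 0b10001001 = 0b11100000.
P'2: 0b01111011 ⊕ 0b01000001 ⊕ 0b01101011 = 0b01010001.
P'3: 0b01101011 ⊕ 0b11110111 ⊕ 0b00001010 = 0b10010110.
P'4: 0b00000011 ⊕ 0b11010010 ⊕ 0b10101100 = 0b01111101.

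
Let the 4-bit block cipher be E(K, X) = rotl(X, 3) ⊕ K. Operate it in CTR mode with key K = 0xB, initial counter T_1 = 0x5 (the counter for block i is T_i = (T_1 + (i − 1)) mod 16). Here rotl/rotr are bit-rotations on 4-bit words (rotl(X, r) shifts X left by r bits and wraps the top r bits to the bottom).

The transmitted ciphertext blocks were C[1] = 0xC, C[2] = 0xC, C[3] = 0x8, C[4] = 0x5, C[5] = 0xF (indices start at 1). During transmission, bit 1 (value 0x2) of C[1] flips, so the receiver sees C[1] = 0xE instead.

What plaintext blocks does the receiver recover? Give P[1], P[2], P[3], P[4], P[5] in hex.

P[1] = 0xF, P[2] = 0x4, P[3] = 0x8, P[4] = 0xA, P[5] = 0x8

CTR decryption: S_i = E(K, T_i) where T_i is the counter for block i; P_i = C_i ⊕ S_i.
Only C[1] changed, to 0xE. In CTR, a change in C_i flips the same bit in P_i only; the keystream is unaffected. Decrypting the received ciphertext:
P[1]: T = 0x5, S = E(K, T) = 0x1; 0xE ⊕ 0x1 = 0xF.
P[2]: T = 0x6, S = E(K, T) = 0x8; 0xC ⊕ 0x8 = 0x4.
P[3]: T = 0x7, S = E(K, T) = 0x0; 0x8 ⊕ 0x0 = 0x8.
P[4]: T = 0x8, S = E(K, T) = 0xF; 0x5 ⊕ 0xF = 0xA.
P[5]: T = 0x9, S = E(K, T) = 0x7; 0xF ⊕ 0x7 = 0x8.
Blocks that differ from the original plaintext: P[1].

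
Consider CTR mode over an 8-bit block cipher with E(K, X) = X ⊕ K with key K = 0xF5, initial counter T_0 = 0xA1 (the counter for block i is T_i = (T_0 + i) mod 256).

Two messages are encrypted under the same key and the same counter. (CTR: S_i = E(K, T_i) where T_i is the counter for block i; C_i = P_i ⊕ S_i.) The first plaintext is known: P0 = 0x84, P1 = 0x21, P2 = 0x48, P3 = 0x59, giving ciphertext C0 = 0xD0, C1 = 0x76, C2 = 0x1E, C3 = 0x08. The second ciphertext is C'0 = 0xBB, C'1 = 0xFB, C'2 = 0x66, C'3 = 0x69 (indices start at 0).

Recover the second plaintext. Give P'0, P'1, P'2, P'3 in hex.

In CTR with a reused counter, both messages share the same keystream S_i, so C_i ⊕ C'_i = P_i ⊕ P'_i and thus P'_i = P_i ⊕ C_i ⊕ C'_i.
P'0: 0x84 ⊕ 0xD0 ⊕ 0xBB = 0xEF.
P'1: 0x21 ⊕ 0x76 ⊕ 0xFB = 0xAC.
P'2: 0x48 ⊕ 0x1E ⊕ 0x66 = 0x30.
P'3: 0x59 ⊕ 0x08 ⊕ 0x69 = 0x38.

P'0 = 0xEF, P'1 = 0xAC, P'2 = 0x30, P'3 = 0x38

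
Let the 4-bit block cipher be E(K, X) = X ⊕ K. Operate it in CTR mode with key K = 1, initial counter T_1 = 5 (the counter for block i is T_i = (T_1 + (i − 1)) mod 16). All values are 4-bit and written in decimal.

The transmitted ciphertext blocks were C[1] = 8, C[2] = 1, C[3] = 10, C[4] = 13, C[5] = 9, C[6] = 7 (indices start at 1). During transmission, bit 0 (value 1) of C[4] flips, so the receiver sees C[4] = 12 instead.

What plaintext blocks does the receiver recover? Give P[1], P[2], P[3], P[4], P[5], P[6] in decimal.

P[1] = 12, P[2] = 6, P[3] = 12, P[4] = 5, P[5] = 1, P[6] = 12

CTR decryption: S_i = E(K, T_i) where T_i is the counter for block i; P_i = C_i ⊕ S_i.
Only C[4] changed, to 12. In CTR, a change in C_i flips the same bit in P_i only; the keystream is unaffected. Decrypting the received ciphertext:
P[1]: T = 5, S = E(K, T) = 4; 8 ⊕ 4 = 12.
P[2]: T = 6, S = E(K, T) = 7; 1 ⊕ 7 = 6.
P[3]: T = 7, S = E(K, T) = 6; 10 ⊕ 6 = 12.
P[4]: T = 8, S = E(K, T) = 9; 12 ⊕ 9 = 5.
P[5]: T = 9, S = E(K, T) = 8; 9 ⊕ 8 = 1.
P[6]: T = 10, S = E(K, T) = 11; 7 ⊕ 11 = 12.
Blocks that differ from the original plaintext: P[4].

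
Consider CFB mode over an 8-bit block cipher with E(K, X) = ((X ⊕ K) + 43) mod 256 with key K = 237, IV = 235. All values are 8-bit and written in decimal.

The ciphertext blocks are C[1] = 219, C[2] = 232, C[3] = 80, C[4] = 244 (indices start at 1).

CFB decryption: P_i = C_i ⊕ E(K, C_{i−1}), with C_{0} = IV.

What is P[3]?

P[3] = 96

P[3]: E(K, 232) = 48; 80 ⊕ 48 = 96.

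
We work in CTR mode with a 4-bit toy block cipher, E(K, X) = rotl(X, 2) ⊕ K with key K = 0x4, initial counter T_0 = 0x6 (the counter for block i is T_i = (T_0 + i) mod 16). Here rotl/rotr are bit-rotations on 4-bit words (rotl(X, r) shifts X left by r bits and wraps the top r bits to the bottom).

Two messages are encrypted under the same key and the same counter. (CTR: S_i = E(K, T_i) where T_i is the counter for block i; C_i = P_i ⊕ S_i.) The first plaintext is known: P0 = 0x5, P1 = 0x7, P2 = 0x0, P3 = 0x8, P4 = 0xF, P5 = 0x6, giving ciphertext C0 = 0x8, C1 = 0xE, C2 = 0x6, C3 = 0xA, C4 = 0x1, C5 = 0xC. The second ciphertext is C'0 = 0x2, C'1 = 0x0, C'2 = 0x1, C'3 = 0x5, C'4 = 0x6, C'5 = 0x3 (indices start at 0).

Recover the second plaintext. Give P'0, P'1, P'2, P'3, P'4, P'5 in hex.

P'0 = 0xF, P'1 = 0x9, P'2 = 0x7, P'3 = 0x7, P'4 = 0x8, P'5 = 0x9

In CTR with a reused counter, both messages share the same keystream S_i, so C_i ⊕ C'_i = P_i ⊕ P'_i and thus P'_i = P_i ⊕ C_i ⊕ C'_i.
P'0: 0x5 ⊕ 0x8 ⊕ 0x2 = 0xF.
P'1: 0x7 ⊕ 0xE ⊕ 0x0 = 0x9.
P'2: 0x0 ⊕ 0x6 ⊕ 0x1 = 0x7.
P'3: 0x8 ⊕ 0xA ⊕ 0x5 = 0x7.
P'4: 0xF ⊕ 0x1 ⊕ 0x6 = 0x8.
P'5: 0x6 ⊕ 0xC ⊕ 0x3 = 0x9.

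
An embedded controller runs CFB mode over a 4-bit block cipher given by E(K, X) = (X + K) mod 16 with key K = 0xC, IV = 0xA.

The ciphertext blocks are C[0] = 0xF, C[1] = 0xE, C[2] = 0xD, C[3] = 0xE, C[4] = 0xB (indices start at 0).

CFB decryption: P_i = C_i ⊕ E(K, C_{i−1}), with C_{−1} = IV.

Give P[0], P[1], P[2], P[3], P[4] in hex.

P[0]: E(K, 0xA) = 0x6; 0xF ⊕ 0x6 = 0x9.
P[1]: E(K, 0xF) = 0xB; 0xE ⊕ 0xB = 0x5.
P[2]: E(K, 0xE) = 0xA; 0xD ⊕ 0xA = 0x7.
P[3]: E(K, 0xD) = 0x9; 0xE ⊕ 0x9 = 0x7.
P[4]: E(K, 0xE) = 0xA; 0xB ⊕ 0xA = 0x1.

P[0] = 0x9, P[1] = 0x5, P[2] = 0x7, P[3] = 0x7, P[4] = 0x1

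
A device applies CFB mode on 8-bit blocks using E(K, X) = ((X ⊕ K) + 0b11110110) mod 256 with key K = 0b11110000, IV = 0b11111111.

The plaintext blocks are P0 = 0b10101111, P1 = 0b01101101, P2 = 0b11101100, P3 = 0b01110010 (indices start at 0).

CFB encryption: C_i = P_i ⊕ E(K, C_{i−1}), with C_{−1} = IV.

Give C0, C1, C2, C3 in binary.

C0: E(K, 0b11111111) = 0b00000101; 0b10101111 ⊕ 0b00000101 = 0b10101010.
C1: E(K, 0b10101010) = 0b01010000; 0b01101101 ⊕ 0b01010000 = 0b00111101.
C2: E(K, 0b00111101) = 0b11000011; 0b11101100 ⊕ 0b11000011 = 0b00101111.
C3: E(K, 0b00101111) = 0b11010101; 0b01110010 ⊕ 0b11010101 = 0b10100111.

C0 = 0b10101010, C1 = 0b00111101, C2 = 0b00101111, C3 = 0b10100111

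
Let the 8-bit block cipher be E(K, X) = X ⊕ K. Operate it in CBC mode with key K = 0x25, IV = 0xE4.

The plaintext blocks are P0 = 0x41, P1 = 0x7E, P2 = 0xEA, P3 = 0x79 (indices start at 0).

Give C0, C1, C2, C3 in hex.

C0 = 0x80, C1 = 0xDB, C2 = 0x14, C3 = 0x48

CBC encryption: C_i = E(K, P_i ⊕ C_{i−1}), with C_{−1} = IV.
C0: P0 ⊕ 0xE4 = 0xA5; E(K, 0xA5) = 0x80.
C1: P1 ⊕ 0x80 = 0xFE; E(K, 0xFE) = 0xDB.
C2: P2 ⊕ 0xDB = 0x31; E(K, 0x31) = 0x14.
C3: P3 ⊕ 0x14 = 0x6D; E(K, 0x6D) = 0x48.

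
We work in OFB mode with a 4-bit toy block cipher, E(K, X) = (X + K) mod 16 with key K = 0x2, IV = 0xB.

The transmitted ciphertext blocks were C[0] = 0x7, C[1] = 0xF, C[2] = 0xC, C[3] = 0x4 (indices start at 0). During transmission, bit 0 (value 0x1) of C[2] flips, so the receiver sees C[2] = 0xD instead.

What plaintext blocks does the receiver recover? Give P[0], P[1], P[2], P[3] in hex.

OFB decryption: S_i = E(K, S_{i−1}) with S_{−1} = IV; P_i = C_i ⊕ S_i.
Only C[2] changed, to 0xD. In OFB, a change in C_i flips the same bit in P_i only; the keystream is unaffected. Decrypting the received ciphertext:
P[0]: S = E(K, 0xB) = 0xD; 0x7 ⊕ 0xD = 0xA.
P[1]: S = E(K, 0xD) = 0xF; 0xF ⊕ 0xF = 0x0.
P[2]: S = E(K, 0xF) = 0x1; 0xD ⊕ 0x1 = 0xC.
P[3]: S = E(K, 0x1) = 0x3; 0x4 ⊕ 0x3 = 0x7.
Blocks that differ from the original plaintext: P[2].

P[0] = 0xA, P[1] = 0x0, P[2] = 0xC, P[3] = 0x7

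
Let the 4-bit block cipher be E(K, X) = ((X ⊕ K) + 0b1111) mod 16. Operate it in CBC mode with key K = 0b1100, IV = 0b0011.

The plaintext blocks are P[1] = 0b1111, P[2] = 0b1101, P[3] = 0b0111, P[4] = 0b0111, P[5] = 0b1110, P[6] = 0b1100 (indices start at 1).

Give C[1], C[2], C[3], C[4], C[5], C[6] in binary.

CBC encryption: C_i = E(K, P_i ⊕ C_{i−1}), with C_{0} = IV.
C[1]: P[1] ⊕ 0b0011 = 0b1100; E(K, 0b1100) = 0b1111.
C[2]: P[2] ⊕ 0b1111 = 0b0010; E(K, 0b0010) = 0b1101.
C[3]: P[3] ⊕ 0b1101 = 0b1010; E(K, 0b1010) = 0b0101.
C[4]: P[4] ⊕ 0b0101 = 0b0010; E(K, 0b0010) = 0b1101.
C[5]: P[5] ⊕ 0b1101 = 0b0011; E(K, 0b0011) = 0b1110.
C[6]: P[6] ⊕ 0b1110 = 0b0010; E(K, 0b0010) = 0b1101.

C[1] = 0b1111, C[2] = 0b1101, C[3] = 0b0101, C[4] = 0b1101, C[5] = 0b1110, C[6] = 0b1101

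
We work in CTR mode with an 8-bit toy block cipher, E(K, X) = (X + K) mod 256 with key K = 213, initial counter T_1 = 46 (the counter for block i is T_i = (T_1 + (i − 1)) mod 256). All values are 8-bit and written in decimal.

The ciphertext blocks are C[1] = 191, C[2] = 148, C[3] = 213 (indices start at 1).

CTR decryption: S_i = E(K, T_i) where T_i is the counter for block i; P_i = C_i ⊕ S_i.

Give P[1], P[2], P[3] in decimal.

P[1]: T = 46, S = E(K, T) = 3; 191 ⊕ 3 = 188.
P[2]: T = 47, S = E(K, T) = 4; 148 ⊕ 4 = 144.
P[3]: T = 48, S = E(K, T) = 5; 213 ⊕ 5 = 208.

P[1] = 188, P[2] = 144, P[3] = 208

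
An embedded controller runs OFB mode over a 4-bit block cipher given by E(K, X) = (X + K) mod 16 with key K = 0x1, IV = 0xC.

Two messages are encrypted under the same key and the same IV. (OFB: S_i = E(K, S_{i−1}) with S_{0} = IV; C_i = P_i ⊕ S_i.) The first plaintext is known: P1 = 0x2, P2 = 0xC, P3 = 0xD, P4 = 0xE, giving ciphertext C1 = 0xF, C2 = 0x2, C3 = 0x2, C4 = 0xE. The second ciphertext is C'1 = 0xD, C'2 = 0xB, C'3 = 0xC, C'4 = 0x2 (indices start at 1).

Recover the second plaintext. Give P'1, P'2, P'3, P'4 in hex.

In OFB with a reused IV, both messages share the same keystream S_i, so C_i ⊕ C'_i = P_i ⊕ P'_i and thus P'_i = P_i ⊕ C_i ⊕ C'_i.
P'1: 0x2 ⊕ 0xF ⊕ 0xD = 0x0.
P'2: 0xC ⊕ 0x2 ⊕ 0xB = 0x5.
P'3: 0xD ⊕ 0x2 ⊕ 0xC = 0x3.
P'4: 0xE ⊕ 0xE ⊕ 0x2 = 0x2.

P'1 = 0x0, P'2 = 0x5, P'3 = 0x3, P'4 = 0x2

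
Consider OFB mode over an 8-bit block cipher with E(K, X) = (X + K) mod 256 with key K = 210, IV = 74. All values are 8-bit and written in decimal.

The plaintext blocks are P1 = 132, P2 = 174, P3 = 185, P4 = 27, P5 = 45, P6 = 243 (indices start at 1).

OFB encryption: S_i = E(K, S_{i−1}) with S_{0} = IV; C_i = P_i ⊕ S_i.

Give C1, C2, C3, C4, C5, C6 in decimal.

C1 = 152, C2 = 64, C3 = 121, C4 = 137, C5 = 73, C6 = 197

C1: S = E(K, 74) = 28; 132 ⊕ 28 = 152.
C2: S = E(K, 28) = 238; 174 ⊕ 238 = 64.
C3: S = E(K, 238) = 192; 185 ⊕ 192 = 121.
C4: S = E(K, 192) = 146; 27 ⊕ 146 = 137.
C5: S = E(K, 146) = 100; 45 ⊕ 100 = 73.
C6: S = E(K, 100) = 54; 243 ⊕ 54 = 197.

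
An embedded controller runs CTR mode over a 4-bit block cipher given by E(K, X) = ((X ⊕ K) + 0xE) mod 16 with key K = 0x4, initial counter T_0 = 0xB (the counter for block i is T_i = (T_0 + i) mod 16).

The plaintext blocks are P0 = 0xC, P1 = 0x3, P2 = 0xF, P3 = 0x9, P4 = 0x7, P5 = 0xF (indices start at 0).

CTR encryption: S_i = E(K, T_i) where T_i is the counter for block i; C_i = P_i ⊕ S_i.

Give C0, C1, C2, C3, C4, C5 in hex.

C0 = 0x1, C1 = 0x5, C2 = 0x8, C3 = 0x1, C4 = 0xE, C5 = 0xD

C0: T = 0xB, S = E(K, T) = 0xD; 0xC ⊕ 0xD = 0x1.
C1: T = 0xC, S = E(K, T) = 0x6; 0x3 ⊕ 0x6 = 0x5.
C2: T = 0xD, S = E(K, T) = 0x7; 0xF ⊕ 0x7 = 0x8.
C3: T = 0xE, S = E(K, T) = 0x8; 0x9 ⊕ 0x8 = 0x1.
C4: T = 0xF, S = E(K, T) = 0x9; 0x7 ⊕ 0x9 = 0xE.
C5: T = 0x0, S = E(K, T) = 0x2; 0xF ⊕ 0x2 = 0xD.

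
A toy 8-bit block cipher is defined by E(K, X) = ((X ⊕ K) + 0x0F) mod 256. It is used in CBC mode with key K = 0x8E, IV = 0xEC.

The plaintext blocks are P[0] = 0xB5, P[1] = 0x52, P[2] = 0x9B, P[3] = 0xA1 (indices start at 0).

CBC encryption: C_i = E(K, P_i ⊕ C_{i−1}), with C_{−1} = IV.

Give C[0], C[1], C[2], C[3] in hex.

C[0]: P[0] ⊕ 0xEC = 0x59; E(K, 0x59) = 0xE6.
C[1]: P[1] ⊕ 0xE6 = 0xB4; E(K, 0xB4) = 0x49.
C[2]: P[2] ⊕ 0x49 = 0xD2; E(K, 0xD2) = 0x6B.
C[3]: P[3] ⊕ 0x6B = 0xCA; E(K, 0xCA) = 0x53.

C[0] = 0xE6, C[1] = 0x49, C[2] = 0x6B, C[3] = 0x53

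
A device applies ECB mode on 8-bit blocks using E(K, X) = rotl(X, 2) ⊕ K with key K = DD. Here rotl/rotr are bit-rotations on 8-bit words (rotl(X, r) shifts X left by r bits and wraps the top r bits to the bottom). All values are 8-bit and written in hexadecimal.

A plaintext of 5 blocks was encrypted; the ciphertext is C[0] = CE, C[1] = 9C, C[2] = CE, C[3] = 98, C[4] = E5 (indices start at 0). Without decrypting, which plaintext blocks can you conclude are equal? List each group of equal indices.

P[0] = P[2]

ECB encrypts each block independently with the same key, so equal ciphertext blocks imply equal plaintext blocks.
C[0] = C[2] = CE, so P[0] = P[2].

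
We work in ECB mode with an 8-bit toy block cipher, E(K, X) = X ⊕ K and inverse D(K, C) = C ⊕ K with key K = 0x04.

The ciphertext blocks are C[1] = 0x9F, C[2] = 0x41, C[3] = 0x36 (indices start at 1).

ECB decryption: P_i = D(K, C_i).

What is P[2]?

P[2] = 0x45

P[2]: D(K, 0x41) = 0x45.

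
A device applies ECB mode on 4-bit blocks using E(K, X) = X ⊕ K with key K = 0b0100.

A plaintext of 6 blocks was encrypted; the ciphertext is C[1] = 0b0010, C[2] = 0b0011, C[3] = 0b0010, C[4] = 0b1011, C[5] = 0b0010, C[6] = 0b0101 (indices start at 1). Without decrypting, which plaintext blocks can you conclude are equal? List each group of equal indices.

P[1] = P[3] = P[5]

ECB encrypts each block independently with the same key, so equal ciphertext blocks imply equal plaintext blocks.
C[1] = C[3] = C[5] = 0b0010, so P[1] = P[3] = P[5].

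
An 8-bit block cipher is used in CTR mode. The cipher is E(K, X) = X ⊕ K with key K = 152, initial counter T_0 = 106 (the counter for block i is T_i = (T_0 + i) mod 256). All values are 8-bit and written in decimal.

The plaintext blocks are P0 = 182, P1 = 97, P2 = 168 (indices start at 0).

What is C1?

C1 = 146

CTR encryption: S_i = E(K, T_i) where T_i is the counter for block i; C_i = P_i ⊕ S_i.
C0: T = 106, S = E(K, T) = 242; 182 ⊕ 242 = 68.
C1: T = 107, S = E(K, T) = 243; 97 ⊕ 243 = 146.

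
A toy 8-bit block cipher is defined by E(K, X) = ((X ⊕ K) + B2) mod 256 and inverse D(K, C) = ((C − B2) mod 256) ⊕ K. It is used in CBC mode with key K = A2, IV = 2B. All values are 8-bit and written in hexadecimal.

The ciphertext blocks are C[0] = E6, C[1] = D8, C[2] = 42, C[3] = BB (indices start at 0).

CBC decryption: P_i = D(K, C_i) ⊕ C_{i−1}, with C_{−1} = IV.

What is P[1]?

P[1] = 62

P[1]: D(K, D8) = 84; 84 ⊕ E6 = 62.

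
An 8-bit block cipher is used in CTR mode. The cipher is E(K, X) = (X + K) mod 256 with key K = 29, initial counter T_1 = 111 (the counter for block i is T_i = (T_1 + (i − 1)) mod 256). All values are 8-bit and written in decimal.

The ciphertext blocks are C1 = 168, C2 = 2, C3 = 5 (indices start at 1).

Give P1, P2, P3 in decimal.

P1 = 36, P2 = 143, P3 = 139

CTR decryption: S_i = E(K, T_i) where T_i is the counter for block i; P_i = C_i ⊕ S_i.
P1: T = 111, S = E(K, T) = 140; 168 ⊕ 140 = 36.
P2: T = 112, S = E(K, T) = 141; 2 ⊕ 141 = 143.
P3: T = 113, S = E(K, T) = 142; 5 ⊕ 142 = 139.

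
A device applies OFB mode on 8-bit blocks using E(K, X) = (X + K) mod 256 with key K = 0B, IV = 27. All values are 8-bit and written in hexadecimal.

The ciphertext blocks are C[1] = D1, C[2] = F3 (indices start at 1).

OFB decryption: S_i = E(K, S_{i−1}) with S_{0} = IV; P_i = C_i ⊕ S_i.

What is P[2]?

P[1]: S = E(K, 27) = 32; D1 ⊕ 32 = E3.
P[2]: S = E(K, 32) = 3D; F3 ⊕ 3D = CE.

P[2] = CE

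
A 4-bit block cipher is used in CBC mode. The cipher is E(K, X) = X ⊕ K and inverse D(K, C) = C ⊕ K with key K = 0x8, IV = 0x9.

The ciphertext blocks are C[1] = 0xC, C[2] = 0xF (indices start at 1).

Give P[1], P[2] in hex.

P[1] = 0xD, P[2] = 0xB

CBC decryption: P_i = D(K, C_i) ⊕ C_{i−1}, with C_{0} = IV.
P[1]: D(K, 0xC) = 0x4; 0x4 ⊕ 0x9 = 0xD.
P[2]: D(K, 0xF) = 0x7; 0x7 ⊕ 0xC = 0xB.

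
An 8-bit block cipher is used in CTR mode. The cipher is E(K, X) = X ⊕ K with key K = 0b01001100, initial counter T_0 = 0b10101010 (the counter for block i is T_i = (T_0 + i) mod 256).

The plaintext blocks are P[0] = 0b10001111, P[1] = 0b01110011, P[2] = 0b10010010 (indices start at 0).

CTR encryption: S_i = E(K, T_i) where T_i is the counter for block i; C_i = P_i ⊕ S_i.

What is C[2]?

C[0]: T = 0b10101010, S = E(K, T) = 0b11100110; 0b10001111 ⊕ 0b11100110 = 0b01101001.
C[1]: T = 0b10101011, S = E(K, T) = 0b11100111; 0b01110011 ⊕ 0b11100111 = 0b10010100.
C[2]: T = 0b10101100, S = E(K, T) = 0b11100000; 0b10010010 ⊕ 0b11100000 = 0b01110010.

C[2] = 0b01110010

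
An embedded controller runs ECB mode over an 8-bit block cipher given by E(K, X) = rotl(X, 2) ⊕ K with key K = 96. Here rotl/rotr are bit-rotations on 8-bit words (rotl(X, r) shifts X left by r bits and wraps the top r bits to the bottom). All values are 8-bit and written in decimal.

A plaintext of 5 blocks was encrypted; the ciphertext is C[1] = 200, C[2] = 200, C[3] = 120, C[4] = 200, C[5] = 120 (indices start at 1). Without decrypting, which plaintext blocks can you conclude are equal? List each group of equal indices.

ECB encrypts each block independently with the same key, so equal ciphertext blocks imply equal plaintext blocks.
C[1] = C[2] = C[4] = 200, so P[1] = P[2] = P[4].
C[3] = C[5] = 120, so P[3] = P[5].

P[1] = P[2] = P[4]; P[3] = P[5]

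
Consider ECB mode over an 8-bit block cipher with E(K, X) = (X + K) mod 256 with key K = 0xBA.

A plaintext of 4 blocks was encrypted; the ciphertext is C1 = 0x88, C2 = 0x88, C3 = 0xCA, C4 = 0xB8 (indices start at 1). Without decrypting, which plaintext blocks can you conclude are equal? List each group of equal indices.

P1 = P2

ECB encrypts each block independently with the same key, so equal ciphertext blocks imply equal plaintext blocks.
C1 = C2 = 0x88, so P1 = P2.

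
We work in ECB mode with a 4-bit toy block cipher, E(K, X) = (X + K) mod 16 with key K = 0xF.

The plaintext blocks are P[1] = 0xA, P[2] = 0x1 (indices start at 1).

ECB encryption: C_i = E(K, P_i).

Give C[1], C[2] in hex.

C[1] = 0x9, C[2] = 0x0

C[1]: E(K, 0xA) = 0x9.
C[2]: E(K, 0x1) = 0x0.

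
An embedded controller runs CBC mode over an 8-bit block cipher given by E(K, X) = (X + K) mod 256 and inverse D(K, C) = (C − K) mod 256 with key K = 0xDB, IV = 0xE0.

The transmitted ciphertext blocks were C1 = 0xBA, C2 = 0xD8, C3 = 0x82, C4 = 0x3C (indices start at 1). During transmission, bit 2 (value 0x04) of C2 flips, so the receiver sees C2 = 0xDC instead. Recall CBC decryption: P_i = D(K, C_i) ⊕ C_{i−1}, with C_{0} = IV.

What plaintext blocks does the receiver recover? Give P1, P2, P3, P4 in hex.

P1 = 0x3F, P2 = 0xBB, P3 = 0x7B, P4 = 0xE3

Only C2 changed, to 0xDC. In CBC, a change in C_i garbles P_i and flips the same bit in P_{i+1}. Decrypting the received ciphertext:
P1: D(K, 0xBA) = 0xDF; 0xDF ⊕ 0xE0 = 0x3F.
P2: D(K, 0xDC) = 0x01; 0x01 ⊕ 0xBA = 0xBB.
P3: D(K, 0x82) = 0xA7; 0xA7 ⊕ 0xDC = 0x7B.
P4: D(K, 0x3C) = 0x61; 0x61 ⊕ 0x82 = 0xE3.
Blocks that differ from the original plaintext: P2, P3.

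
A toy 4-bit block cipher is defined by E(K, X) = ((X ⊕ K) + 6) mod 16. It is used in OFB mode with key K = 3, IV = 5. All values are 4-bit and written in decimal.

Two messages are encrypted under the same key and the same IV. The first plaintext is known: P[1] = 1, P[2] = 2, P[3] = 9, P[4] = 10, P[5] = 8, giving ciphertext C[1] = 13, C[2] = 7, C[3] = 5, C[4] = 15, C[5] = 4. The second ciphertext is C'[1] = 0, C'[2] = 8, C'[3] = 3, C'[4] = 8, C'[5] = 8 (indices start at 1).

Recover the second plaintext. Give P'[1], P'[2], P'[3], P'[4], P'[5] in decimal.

P'[1] = 12, P'[2] = 13, P'[3] = 15, P'[4] = 13, P'[5] = 4

In OFB with a reused IV, both messages share the same keystream S_i, so C_i ⊕ C'_i = P_i ⊕ P'_i and thus P'_i = P_i ⊕ C_i ⊕ C'_i.
P'[1]: 1 ⊕ 13 ⊕ 0 = 12.
P'[2]: 2 ⊕ 7 ⊕ 8 = 13.
P'[3]: 9 ⊕ 5 ⊕ 3 = 15.
P'[4]: 10 ⊕ 15 ⊕ 8 = 13.
P'[5]: 8 ⊕ 4 ⊕ 8 = 4.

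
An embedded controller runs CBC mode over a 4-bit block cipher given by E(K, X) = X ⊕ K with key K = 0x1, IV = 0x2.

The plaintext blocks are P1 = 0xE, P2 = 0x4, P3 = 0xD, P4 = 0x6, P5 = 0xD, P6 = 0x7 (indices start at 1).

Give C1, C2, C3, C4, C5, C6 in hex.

C1 = 0xD, C2 = 0x8, C3 = 0x4, C4 = 0x3, C5 = 0xF, C6 = 0x9

CBC encryption: C_i = E(K, P_i ⊕ C_{i−1}), with C_{0} = IV.
C1: P1 ⊕ 0x2 = 0xC; E(K, 0xC) = 0xD.
C2: P2 ⊕ 0xD = 0x9; E(K, 0x9) = 0x8.
C3: P3 ⊕ 0x8 = 0x5; E(K, 0x5) = 0x4.
C4: P4 ⊕ 0x4 = 0x2; E(K, 0x2) = 0x3.
C5: P5 ⊕ 0x3 = 0xE; E(K, 0xE) = 0xF.
C6: P6 ⊕ 0xF = 0x8; E(K, 0x8) = 0x9.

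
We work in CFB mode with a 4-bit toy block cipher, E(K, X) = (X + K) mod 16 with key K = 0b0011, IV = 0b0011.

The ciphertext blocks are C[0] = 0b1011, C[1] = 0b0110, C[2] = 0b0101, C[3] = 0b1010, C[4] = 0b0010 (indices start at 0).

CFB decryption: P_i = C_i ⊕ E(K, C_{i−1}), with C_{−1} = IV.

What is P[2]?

P[2] = 0b1100

P[2]: E(K, 0b0110) = 0b1001; 0b0101 ⊕ 0b1001 = 0b1100.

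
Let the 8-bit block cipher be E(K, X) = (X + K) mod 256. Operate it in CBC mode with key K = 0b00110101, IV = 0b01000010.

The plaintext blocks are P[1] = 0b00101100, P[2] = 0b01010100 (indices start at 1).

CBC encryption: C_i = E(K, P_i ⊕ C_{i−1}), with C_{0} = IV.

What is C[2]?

C[2] = 0b00101100

C[1]: P[1] ⊕ 0b01000010 = 0b01101110; E(K, 0b01101110) = 0b10100011.
C[2]: P[2] ⊕ 0b10100011 = 0b11110111; E(K, 0b11110111) = 0b00101100.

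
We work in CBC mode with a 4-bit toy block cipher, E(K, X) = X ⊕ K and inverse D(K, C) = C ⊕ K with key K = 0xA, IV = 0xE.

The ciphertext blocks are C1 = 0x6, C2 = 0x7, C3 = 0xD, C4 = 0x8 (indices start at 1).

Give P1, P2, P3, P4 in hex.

CBC decryption: P_i = D(K, C_i) ⊕ C_{i−1}, with C_{0} = IV.
P1: D(K, 0x6) = 0xC; 0xC ⊕ 0xE = 0x2.
P2: D(K, 0x7) = 0xD; 0xD ⊕ 0x6 = 0xB.
P3: D(K, 0xD) = 0x7; 0x7 ⊕ 0x7 = 0x0.
P4: D(K, 0x8) = 0x2; 0x2 ⊕ 0xD = 0xF.

P1 = 0x2, P2 = 0xB, P3 = 0x0, P4 = 0xF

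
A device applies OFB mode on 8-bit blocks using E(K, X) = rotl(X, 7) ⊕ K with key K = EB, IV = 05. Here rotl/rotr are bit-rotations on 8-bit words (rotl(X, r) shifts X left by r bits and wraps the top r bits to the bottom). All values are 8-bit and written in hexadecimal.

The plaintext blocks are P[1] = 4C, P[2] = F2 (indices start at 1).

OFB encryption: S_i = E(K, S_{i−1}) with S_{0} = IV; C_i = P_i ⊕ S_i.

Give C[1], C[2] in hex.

C[1]: S = E(K, 05) = 69; 4C ⊕ 69 = 25.
C[2]: S = E(K, 69) = 5F; F2 ⊕ 5F = AD.

C[1] = 25, C[2] = AD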